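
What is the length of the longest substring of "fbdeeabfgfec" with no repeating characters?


Input: "fbdeeabfgfec"
Sliding window (track last position of each char):
  Position 0 ('f'): window [0,0] length 1 -- new best
  Position 1 ('b'): window [0,1] length 2 -- new best
  Position 2 ('d'): window [0,2] length 3 -- new best
  Position 3 ('e'): window [0,3] length 4 -- new best
  Position 4 ('e'): repeat (last at 3), move window start to 4
  Position 4 ('e'): window [4,4] length 1
  Position 5 ('a'): window [4,5] length 2
  Position 6 ('b'): window [4,6] length 3
  Position 7 ('f'): window [4,7] length 4
  Position 8 ('g'): window [4,8] length 5 -- new best
  Position 9 ('f'): repeat (last at 7), move window start to 8
  Position 9 ('f'): window [8,9] length 2
  Position 10 ('e'): window [8,10] length 3
  Position 11 ('c'): window [8,11] length 4
Longest substring with no repeats: "eabfg" with length 5

5


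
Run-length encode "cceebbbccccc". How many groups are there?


Input: cceebbbccccc
Scanning for consecutive runs:
  Group 1: 'c' x 2 (positions 0-1)
  Group 2: 'e' x 2 (positions 2-3)
  Group 3: 'b' x 3 (positions 4-6)
  Group 4: 'c' x 5 (positions 7-11)
Total groups: 4

4


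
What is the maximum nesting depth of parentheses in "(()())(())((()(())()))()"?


Input: "(()())(())((()(())()))()"
Tracking depth:
  Position 0 '(': depth becomes 1
  Position 1 '(': depth becomes 2
  Position 2 ')': depth becomes 1
  Position 3 '(': depth becomes 2
  Position 4 ')': depth becomes 1
  Position 5 ')': depth becomes 0
  Position 6 '(': depth becomes 1
  Position 7 '(': depth becomes 2
  Position 8 ')': depth becomes 1
  Position 9 ')': depth becomes 0
  Position 10 '(': depth becomes 1
  Position 11 '(': depth becomes 2
  Position 12 '(': depth becomes 3
  Position 13 ')': depth becomes 2
  Position 14 '(': depth becomes 3
  Position 15 '(': depth becomes 4
  Position 16 ')': depth becomes 3
  Position 17 ')': depth becomes 2
  Position 18 '(': depth becomes 3
  Position 19 ')': depth becomes 2
  Position 20 ')': depth becomes 1
  Position 21 ')': depth becomes 0
  Position 22 '(': depth becomes 1
  Position 23 ')': depth becomes 0
Maximum depth reached: 4

4


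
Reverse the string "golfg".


Input: golfg
Reading characters right to left:
  Position 4: 'g'
  Position 3: 'f'
  Position 2: 'l'
  Position 1: 'o'
  Position 0: 'g'
Reversed: gflog

gflog


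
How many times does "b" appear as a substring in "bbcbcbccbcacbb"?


Searching for "b" in "bbcbcbccbcacbb"
Scanning each position:
  Position 0: "b" => MATCH
  Position 1: "b" => MATCH
  Position 2: "c" => no
  Position 3: "b" => MATCH
  Position 4: "c" => no
  Position 5: "b" => MATCH
  Position 6: "c" => no
  Position 7: "c" => no
  Position 8: "b" => MATCH
  Position 9: "c" => no
  Position 10: "a" => no
  Position 11: "c" => no
  Position 12: "b" => MATCH
  Position 13: "b" => MATCH
Total occurrences: 7

7


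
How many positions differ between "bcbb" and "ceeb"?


Comparing "bcbb" and "ceeb" position by position:
  Position 0: 'b' vs 'c' => DIFFER
  Position 1: 'c' vs 'e' => DIFFER
  Position 2: 'b' vs 'e' => DIFFER
  Position 3: 'b' vs 'b' => same
Positions that differ: 3

3


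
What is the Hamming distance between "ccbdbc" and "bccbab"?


Comparing "ccbdbc" and "bccbab" position by position:
  Position 0: 'c' vs 'b' => differ
  Position 1: 'c' vs 'c' => same
  Position 2: 'b' vs 'c' => differ
  Position 3: 'd' vs 'b' => differ
  Position 4: 'b' vs 'a' => differ
  Position 5: 'c' vs 'b' => differ
Total differences (Hamming distance): 5

5


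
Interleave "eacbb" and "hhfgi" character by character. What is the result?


Interleaving "eacbb" and "hhfgi":
  Position 0: 'e' from first, 'h' from second => "eh"
  Position 1: 'a' from first, 'h' from second => "ah"
  Position 2: 'c' from first, 'f' from second => "cf"
  Position 3: 'b' from first, 'g' from second => "bg"
  Position 4: 'b' from first, 'i' from second => "bi"
Result: ehahcfbgbi

ehahcfbgbi


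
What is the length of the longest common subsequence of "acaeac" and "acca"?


LCS of "acaeac" and "acca"
DP table:
           a    c    c    a
      0    0    0    0    0
  a   0    1    1    1    1
  c   0    1    2    2    2
  a   0    1    2    2    3
  e   0    1    2    2    3
  a   0    1    2    2    3
  c   0    1    2    3    3
LCS length = dp[6][4] = 3

3


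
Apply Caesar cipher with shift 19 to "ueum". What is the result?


Caesar cipher: shift "ueum" by 19
  'u' (pos 20) + 19 = pos 13 = 'n'
  'e' (pos 4) + 19 = pos 23 = 'x'
  'u' (pos 20) + 19 = pos 13 = 'n'
  'm' (pos 12) + 19 = pos 5 = 'f'
Result: nxnf

nxnf


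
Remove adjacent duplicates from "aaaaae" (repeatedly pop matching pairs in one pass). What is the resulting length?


Input: aaaaae
Stack-based adjacent duplicate removal:
  Read 'a': push. Stack: a
  Read 'a': matches stack top 'a' => pop. Stack: (empty)
  Read 'a': push. Stack: a
  Read 'a': matches stack top 'a' => pop. Stack: (empty)
  Read 'a': push. Stack: a
  Read 'e': push. Stack: ae
Final stack: "ae" (length 2)

2


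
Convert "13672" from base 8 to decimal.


Input: "13672" in base 8
Positional expansion:
  Digit '1' (value 1) x 8^4 = 4096
  Digit '3' (value 3) x 8^3 = 1536
  Digit '6' (value 6) x 8^2 = 384
  Digit '7' (value 7) x 8^1 = 56
  Digit '2' (value 2) x 8^0 = 2
Sum = 6074

6074


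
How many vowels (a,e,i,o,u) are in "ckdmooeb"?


Input: ckdmooeb
Checking each character:
  'c' at position 0: consonant
  'k' at position 1: consonant
  'd' at position 2: consonant
  'm' at position 3: consonant
  'o' at position 4: vowel (running total: 1)
  'o' at position 5: vowel (running total: 2)
  'e' at position 6: vowel (running total: 3)
  'b' at position 7: consonant
Total vowels: 3

3


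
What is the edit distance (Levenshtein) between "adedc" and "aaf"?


Computing edit distance: "adedc" -> "aaf"
DP table:
           a    a    f
      0    1    2    3
  a   1    0    1    2
  d   2    1    1    2
  e   3    2    2    2
  d   4    3    3    3
  c   5    4    4    4
Edit distance = dp[5][3] = 4

4


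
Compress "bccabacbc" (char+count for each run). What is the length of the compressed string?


Input: bccabacbc
Runs:
  'b' x 1 => "b1"
  'c' x 2 => "c2"
  'a' x 1 => "a1"
  'b' x 1 => "b1"
  'a' x 1 => "a1"
  'c' x 1 => "c1"
  'b' x 1 => "b1"
  'c' x 1 => "c1"
Compressed: "b1c2a1b1a1c1b1c1"
Compressed length: 16

16


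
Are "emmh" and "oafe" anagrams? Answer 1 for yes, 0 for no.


Strings: "emmh", "oafe"
Sorted first:  ehmm
Sorted second: aefo
Differ at position 0: 'e' vs 'a' => not anagrams

0


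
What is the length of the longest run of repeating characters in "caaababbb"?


Input: "caaababbb"
Scanning for longest run:
  Position 1 ('a'): new char, reset run to 1
  Position 2 ('a'): continues run of 'a', length=2
  Position 3 ('a'): continues run of 'a', length=3
  Position 4 ('b'): new char, reset run to 1
  Position 5 ('a'): new char, reset run to 1
  Position 6 ('b'): new char, reset run to 1
  Position 7 ('b'): continues run of 'b', length=2
  Position 8 ('b'): continues run of 'b', length=3
Longest run: 'a' with length 3

3


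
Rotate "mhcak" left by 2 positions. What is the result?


Input: "mhcak", rotate left by 2
First 2 characters: "mh"
Remaining characters: "cak"
Concatenate remaining + first: "cak" + "mh" = "cakmh"

cakmh


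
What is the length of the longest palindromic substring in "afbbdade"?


Input: "afbbdade"
Checking substrings for palindromes:
  [4:7] "dad" (len 3) => palindrome
  [2:4] "bb" (len 2) => palindrome
Longest palindromic substring: "dad" with length 3

3


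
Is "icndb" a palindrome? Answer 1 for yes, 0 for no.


Input: icndb
Reversed: bdnci
  Compare pos 0 ('i') with pos 4 ('b'): MISMATCH
  Compare pos 1 ('c') with pos 3 ('d'): MISMATCH
Result: not a palindrome

0


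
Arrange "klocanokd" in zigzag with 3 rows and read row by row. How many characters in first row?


Zigzag "klocanokd" into 3 rows:
Placing characters:
  'k' => row 0
  'l' => row 1
  'o' => row 2
  'c' => row 1
  'a' => row 0
  'n' => row 1
  'o' => row 2
  'k' => row 1
  'd' => row 0
Rows:
  Row 0: "kad"
  Row 1: "lcnk"
  Row 2: "oo"
First row length: 3

3


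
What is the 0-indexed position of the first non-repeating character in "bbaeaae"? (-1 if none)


Input: bbaeaae
Character frequencies:
  'a': 3
  'b': 2
  'e': 2
Scanning left to right for freq == 1:
  Position 0 ('b'): freq=2, skip
  Position 1 ('b'): freq=2, skip
  Position 2 ('a'): freq=3, skip
  Position 3 ('e'): freq=2, skip
  Position 4 ('a'): freq=3, skip
  Position 5 ('a'): freq=3, skip
  Position 6 ('e'): freq=2, skip
  No unique character found => answer = -1

-1


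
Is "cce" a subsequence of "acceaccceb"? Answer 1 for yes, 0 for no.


Check if "cce" is a subsequence of "acceaccceb"
Greedy scan:
  Position 0 ('a'): no match needed
  Position 1 ('c'): matches sub[0] = 'c'
  Position 2 ('c'): matches sub[1] = 'c'
  Position 3 ('e'): matches sub[2] = 'e'
  Position 4 ('a'): no match needed
  Position 5 ('c'): no match needed
  Position 6 ('c'): no match needed
  Position 7 ('c'): no match needed
  Position 8 ('e'): no match needed
  Position 9 ('b'): no match needed
All 3 characters matched => is a subsequence

1


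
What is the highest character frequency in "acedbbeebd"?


Input: acedbbeebd
Character counts:
  'a': 1
  'b': 3
  'c': 1
  'd': 2
  'e': 3
Maximum frequency: 3

3


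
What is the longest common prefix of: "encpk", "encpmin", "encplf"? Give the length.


Words: encpk, encpmin, encplf
  Position 0: all 'e' => match
  Position 1: all 'n' => match
  Position 2: all 'c' => match
  Position 3: all 'p' => match
  Position 4: ('k', 'm', 'l') => mismatch, stop
LCP = "encp" (length 4)

4


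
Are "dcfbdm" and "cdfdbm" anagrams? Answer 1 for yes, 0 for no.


Strings: "dcfbdm", "cdfdbm"
Sorted first:  bcddfm
Sorted second: bcddfm
Sorted forms match => anagrams

1


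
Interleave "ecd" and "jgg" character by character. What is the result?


Interleaving "ecd" and "jgg":
  Position 0: 'e' from first, 'j' from second => "ej"
  Position 1: 'c' from first, 'g' from second => "cg"
  Position 2: 'd' from first, 'g' from second => "dg"
Result: ejcgdg

ejcgdg


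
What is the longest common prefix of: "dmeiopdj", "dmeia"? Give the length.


Words: dmeiopdj, dmeia
  Position 0: all 'd' => match
  Position 1: all 'm' => match
  Position 2: all 'e' => match
  Position 3: all 'i' => match
  Position 4: ('o', 'a') => mismatch, stop
LCP = "dmei" (length 4)

4


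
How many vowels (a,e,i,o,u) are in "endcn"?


Input: endcn
Checking each character:
  'e' at position 0: vowel (running total: 1)
  'n' at position 1: consonant
  'd' at position 2: consonant
  'c' at position 3: consonant
  'n' at position 4: consonant
Total vowels: 1

1


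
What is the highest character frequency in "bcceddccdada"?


Input: bcceddccdada
Character counts:
  'a': 2
  'b': 1
  'c': 4
  'd': 4
  'e': 1
Maximum frequency: 4

4


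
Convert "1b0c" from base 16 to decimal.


Input: "1b0c" in base 16
Positional expansion:
  Digit '1' (value 1) x 16^3 = 4096
  Digit 'b' (value 11) x 16^2 = 2816
  Digit '0' (value 0) x 16^1 = 0
  Digit 'c' (value 12) x 16^0 = 12
Sum = 6924

6924


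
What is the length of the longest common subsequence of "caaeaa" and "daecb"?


LCS of "caaeaa" and "daecb"
DP table:
           d    a    e    c    b
      0    0    0    0    0    0
  c   0    0    0    0    1    1
  a   0    0    1    1    1    1
  a   0    0    1    1    1    1
  e   0    0    1    2    2    2
  a   0    0    1    2    2    2
  a   0    0    1    2    2    2
LCS length = dp[6][5] = 2

2


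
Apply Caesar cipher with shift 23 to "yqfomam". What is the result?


Caesar cipher: shift "yqfomam" by 23
  'y' (pos 24) + 23 = pos 21 = 'v'
  'q' (pos 16) + 23 = pos 13 = 'n'
  'f' (pos 5) + 23 = pos 2 = 'c'
  'o' (pos 14) + 23 = pos 11 = 'l'
  'm' (pos 12) + 23 = pos 9 = 'j'
  'a' (pos 0) + 23 = pos 23 = 'x'
  'm' (pos 12) + 23 = pos 9 = 'j'
Result: vncljxj

vncljxj


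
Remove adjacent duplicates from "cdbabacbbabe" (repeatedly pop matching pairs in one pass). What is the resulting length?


Input: cdbabacbbabe
Stack-based adjacent duplicate removal:
  Read 'c': push. Stack: c
  Read 'd': push. Stack: cd
  Read 'b': push. Stack: cdb
  Read 'a': push. Stack: cdba
  Read 'b': push. Stack: cdbab
  Read 'a': push. Stack: cdbaba
  Read 'c': push. Stack: cdbabac
  Read 'b': push. Stack: cdbabacb
  Read 'b': matches stack top 'b' => pop. Stack: cdbabac
  Read 'a': push. Stack: cdbabaca
  Read 'b': push. Stack: cdbabacab
  Read 'e': push. Stack: cdbabacabe
Final stack: "cdbabacabe" (length 10)

10


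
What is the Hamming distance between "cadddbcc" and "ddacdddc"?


Comparing "cadddbcc" and "ddacdddc" position by position:
  Position 0: 'c' vs 'd' => differ
  Position 1: 'a' vs 'd' => differ
  Position 2: 'd' vs 'a' => differ
  Position 3: 'd' vs 'c' => differ
  Position 4: 'd' vs 'd' => same
  Position 5: 'b' vs 'd' => differ
  Position 6: 'c' vs 'd' => differ
  Position 7: 'c' vs 'c' => same
Total differences (Hamming distance): 6

6


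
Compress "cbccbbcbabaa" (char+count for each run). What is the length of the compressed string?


Input: cbccbbcbabaa
Runs:
  'c' x 1 => "c1"
  'b' x 1 => "b1"
  'c' x 2 => "c2"
  'b' x 2 => "b2"
  'c' x 1 => "c1"
  'b' x 1 => "b1"
  'a' x 1 => "a1"
  'b' x 1 => "b1"
  'a' x 2 => "a2"
Compressed: "c1b1c2b2c1b1a1b1a2"
Compressed length: 18

18


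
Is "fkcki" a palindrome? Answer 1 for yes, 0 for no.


Input: fkcki
Reversed: ikckf
  Compare pos 0 ('f') with pos 4 ('i'): MISMATCH
  Compare pos 1 ('k') with pos 3 ('k'): match
Result: not a palindrome

0


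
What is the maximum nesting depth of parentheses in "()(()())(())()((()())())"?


Input: "()(()())(())()((()())())"
Tracking depth:
  Position 0 '(': depth becomes 1
  Position 1 ')': depth becomes 0
  Position 2 '(': depth becomes 1
  Position 3 '(': depth becomes 2
  Position 4 ')': depth becomes 1
  Position 5 '(': depth becomes 2
  Position 6 ')': depth becomes 1
  Position 7 ')': depth becomes 0
  Position 8 '(': depth becomes 1
  Position 9 '(': depth becomes 2
  Position 10 ')': depth becomes 1
  Position 11 ')': depth becomes 0
  Position 12 '(': depth becomes 1
  Position 13 ')': depth becomes 0
  Position 14 '(': depth becomes 1
  Position 15 '(': depth becomes 2
  Position 16 '(': depth becomes 3
  Position 17 ')': depth becomes 2
  Position 18 '(': depth becomes 3
  Position 19 ')': depth becomes 2
  Position 20 ')': depth becomes 1
  Position 21 '(': depth becomes 2
  Position 22 ')': depth becomes 1
  Position 23 ')': depth becomes 0
Maximum depth reached: 3

3


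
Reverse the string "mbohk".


Input: mbohk
Reading characters right to left:
  Position 4: 'k'
  Position 3: 'h'
  Position 2: 'o'
  Position 1: 'b'
  Position 0: 'm'
Reversed: khobm

khobm


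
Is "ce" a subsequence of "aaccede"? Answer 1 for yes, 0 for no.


Check if "ce" is a subsequence of "aaccede"
Greedy scan:
  Position 0 ('a'): no match needed
  Position 1 ('a'): no match needed
  Position 2 ('c'): matches sub[0] = 'c'
  Position 3 ('c'): no match needed
  Position 4 ('e'): matches sub[1] = 'e'
  Position 5 ('d'): no match needed
  Position 6 ('e'): no match needed
All 2 characters matched => is a subsequence

1


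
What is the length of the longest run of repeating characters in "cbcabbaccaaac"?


Input: "cbcabbaccaaac"
Scanning for longest run:
  Position 1 ('b'): new char, reset run to 1
  Position 2 ('c'): new char, reset run to 1
  Position 3 ('a'): new char, reset run to 1
  Position 4 ('b'): new char, reset run to 1
  Position 5 ('b'): continues run of 'b', length=2
  Position 6 ('a'): new char, reset run to 1
  Position 7 ('c'): new char, reset run to 1
  Position 8 ('c'): continues run of 'c', length=2
  Position 9 ('a'): new char, reset run to 1
  Position 10 ('a'): continues run of 'a', length=2
  Position 11 ('a'): continues run of 'a', length=3
  Position 12 ('c'): new char, reset run to 1
Longest run: 'a' with length 3

3


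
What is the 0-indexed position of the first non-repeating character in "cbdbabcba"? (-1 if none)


Input: cbdbabcba
Character frequencies:
  'a': 2
  'b': 4
  'c': 2
  'd': 1
Scanning left to right for freq == 1:
  Position 0 ('c'): freq=2, skip
  Position 1 ('b'): freq=4, skip
  Position 2 ('d'): unique! => answer = 2

2


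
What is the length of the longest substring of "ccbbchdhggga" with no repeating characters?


Input: "ccbbchdhggga"
Sliding window (track last position of each char):
  Position 0 ('c'): window [0,0] length 1 -- new best
  Position 1 ('c'): repeat (last at 0), move window start to 1
  Position 1 ('c'): window [1,1] length 1
  Position 2 ('b'): window [1,2] length 2 -- new best
  Position 3 ('b'): repeat (last at 2), move window start to 3
  Position 3 ('b'): window [3,3] length 1
  Position 4 ('c'): window [3,4] length 2
  Position 5 ('h'): window [3,5] length 3 -- new best
  Position 6 ('d'): window [3,6] length 4 -- new best
  Position 7 ('h'): repeat (last at 5), move window start to 6
  Position 7 ('h'): window [6,7] length 2
  Position 8 ('g'): window [6,8] length 3
  Position 9 ('g'): repeat (last at 8), move window start to 9
  Position 9 ('g'): window [9,9] length 1
  Position 10 ('g'): repeat (last at 9), move window start to 10
  Position 10 ('g'): window [10,10] length 1
  Position 11 ('a'): window [10,11] length 2
Longest substring with no repeats: "bchd" with length 4

4


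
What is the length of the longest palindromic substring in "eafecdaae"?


Input: "eafecdaae"
Checking substrings for palindromes:
  [6:8] "aa" (len 2) => palindrome
Longest palindromic substring: "aa" with length 2

2


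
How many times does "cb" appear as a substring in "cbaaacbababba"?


Searching for "cb" in "cbaaacbababba"
Scanning each position:
  Position 0: "cb" => MATCH
  Position 1: "ba" => no
  Position 2: "aa" => no
  Position 3: "aa" => no
  Position 4: "ac" => no
  Position 5: "cb" => MATCH
  Position 6: "ba" => no
  Position 7: "ab" => no
  Position 8: "ba" => no
  Position 9: "ab" => no
  Position 10: "bb" => no
  Position 11: "ba" => no
Total occurrences: 2

2


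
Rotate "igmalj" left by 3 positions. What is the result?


Input: "igmalj", rotate left by 3
First 3 characters: "igm"
Remaining characters: "alj"
Concatenate remaining + first: "alj" + "igm" = "aljigm"

aljigm


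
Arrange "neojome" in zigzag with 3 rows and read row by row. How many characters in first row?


Zigzag "neojome" into 3 rows:
Placing characters:
  'n' => row 0
  'e' => row 1
  'o' => row 2
  'j' => row 1
  'o' => row 0
  'm' => row 1
  'e' => row 2
Rows:
  Row 0: "no"
  Row 1: "ejm"
  Row 2: "oe"
First row length: 2

2


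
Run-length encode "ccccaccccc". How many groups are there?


Input: ccccaccccc
Scanning for consecutive runs:
  Group 1: 'c' x 4 (positions 0-3)
  Group 2: 'a' x 1 (positions 4-4)
  Group 3: 'c' x 5 (positions 5-9)
Total groups: 3

3


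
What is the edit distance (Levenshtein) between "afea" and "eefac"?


Computing edit distance: "afea" -> "eefac"
DP table:
           e    e    f    a    c
      0    1    2    3    4    5
  a   1    1    2    3    3    4
  f   2    2    2    2    3    4
  e   3    2    2    3    3    4
  a   4    3    3    3    3    4
Edit distance = dp[4][5] = 4

4


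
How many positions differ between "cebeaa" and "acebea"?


Comparing "cebeaa" and "acebea" position by position:
  Position 0: 'c' vs 'a' => DIFFER
  Position 1: 'e' vs 'c' => DIFFER
  Position 2: 'b' vs 'e' => DIFFER
  Position 3: 'e' vs 'b' => DIFFER
  Position 4: 'a' vs 'e' => DIFFER
  Position 5: 'a' vs 'a' => same
Positions that differ: 5

5


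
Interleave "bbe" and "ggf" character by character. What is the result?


Interleaving "bbe" and "ggf":
  Position 0: 'b' from first, 'g' from second => "bg"
  Position 1: 'b' from first, 'g' from second => "bg"
  Position 2: 'e' from first, 'f' from second => "ef"
Result: bgbgef

bgbgef


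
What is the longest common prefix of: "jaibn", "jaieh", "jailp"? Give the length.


Words: jaibn, jaieh, jailp
  Position 0: all 'j' => match
  Position 1: all 'a' => match
  Position 2: all 'i' => match
  Position 3: ('b', 'e', 'l') => mismatch, stop
LCP = "jai" (length 3)

3


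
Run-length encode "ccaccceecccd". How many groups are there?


Input: ccaccceecccd
Scanning for consecutive runs:
  Group 1: 'c' x 2 (positions 0-1)
  Group 2: 'a' x 1 (positions 2-2)
  Group 3: 'c' x 3 (positions 3-5)
  Group 4: 'e' x 2 (positions 6-7)
  Group 5: 'c' x 3 (positions 8-10)
  Group 6: 'd' x 1 (positions 11-11)
Total groups: 6

6


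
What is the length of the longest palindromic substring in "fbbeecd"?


Input: "fbbeecd"
Checking substrings for palindromes:
  [1:3] "bb" (len 2) => palindrome
  [3:5] "ee" (len 2) => palindrome
Longest palindromic substring: "bb" with length 2

2


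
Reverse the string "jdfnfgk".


Input: jdfnfgk
Reading characters right to left:
  Position 6: 'k'
  Position 5: 'g'
  Position 4: 'f'
  Position 3: 'n'
  Position 2: 'f'
  Position 1: 'd'
  Position 0: 'j'
Reversed: kgfnfdj

kgfnfdj


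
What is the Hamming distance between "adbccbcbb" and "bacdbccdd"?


Comparing "adbccbcbb" and "bacdbccdd" position by position:
  Position 0: 'a' vs 'b' => differ
  Position 1: 'd' vs 'a' => differ
  Position 2: 'b' vs 'c' => differ
  Position 3: 'c' vs 'd' => differ
  Position 4: 'c' vs 'b' => differ
  Position 5: 'b' vs 'c' => differ
  Position 6: 'c' vs 'c' => same
  Position 7: 'b' vs 'd' => differ
  Position 8: 'b' vs 'd' => differ
Total differences (Hamming distance): 8

8


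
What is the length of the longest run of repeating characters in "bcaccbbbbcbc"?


Input: "bcaccbbbbcbc"
Scanning for longest run:
  Position 1 ('c'): new char, reset run to 1
  Position 2 ('a'): new char, reset run to 1
  Position 3 ('c'): new char, reset run to 1
  Position 4 ('c'): continues run of 'c', length=2
  Position 5 ('b'): new char, reset run to 1
  Position 6 ('b'): continues run of 'b', length=2
  Position 7 ('b'): continues run of 'b', length=3
  Position 8 ('b'): continues run of 'b', length=4
  Position 9 ('c'): new char, reset run to 1
  Position 10 ('b'): new char, reset run to 1
  Position 11 ('c'): new char, reset run to 1
Longest run: 'b' with length 4

4


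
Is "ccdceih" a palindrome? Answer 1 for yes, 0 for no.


Input: ccdceih
Reversed: hiecdcc
  Compare pos 0 ('c') with pos 6 ('h'): MISMATCH
  Compare pos 1 ('c') with pos 5 ('i'): MISMATCH
  Compare pos 2 ('d') with pos 4 ('e'): MISMATCH
Result: not a palindrome

0


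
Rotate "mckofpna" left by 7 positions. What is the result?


Input: "mckofpna", rotate left by 7
First 7 characters: "mckofpn"
Remaining characters: "a"
Concatenate remaining + first: "a" + "mckofpn" = "amckofpn"

amckofpn


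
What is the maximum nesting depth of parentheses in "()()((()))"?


Input: "()()((()))"
Tracking depth:
  Position 0 '(': depth becomes 1
  Position 1 ')': depth becomes 0
  Position 2 '(': depth becomes 1
  Position 3 ')': depth becomes 0
  Position 4 '(': depth becomes 1
  Position 5 '(': depth becomes 2
  Position 6 '(': depth becomes 3
  Position 7 ')': depth becomes 2
  Position 8 ')': depth becomes 1
  Position 9 ')': depth becomes 0
Maximum depth reached: 3

3


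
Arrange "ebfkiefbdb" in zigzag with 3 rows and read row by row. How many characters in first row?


Zigzag "ebfkiefbdb" into 3 rows:
Placing characters:
  'e' => row 0
  'b' => row 1
  'f' => row 2
  'k' => row 1
  'i' => row 0
  'e' => row 1
  'f' => row 2
  'b' => row 1
  'd' => row 0
  'b' => row 1
Rows:
  Row 0: "eid"
  Row 1: "bkebb"
  Row 2: "ff"
First row length: 3

3


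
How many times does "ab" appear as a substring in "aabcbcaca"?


Searching for "ab" in "aabcbcaca"
Scanning each position:
  Position 0: "aa" => no
  Position 1: "ab" => MATCH
  Position 2: "bc" => no
  Position 3: "cb" => no
  Position 4: "bc" => no
  Position 5: "ca" => no
  Position 6: "ac" => no
  Position 7: "ca" => no
Total occurrences: 1

1


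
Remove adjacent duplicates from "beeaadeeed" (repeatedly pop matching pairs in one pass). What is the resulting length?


Input: beeaadeeed
Stack-based adjacent duplicate removal:
  Read 'b': push. Stack: b
  Read 'e': push. Stack: be
  Read 'e': matches stack top 'e' => pop. Stack: b
  Read 'a': push. Stack: ba
  Read 'a': matches stack top 'a' => pop. Stack: b
  Read 'd': push. Stack: bd
  Read 'e': push. Stack: bde
  Read 'e': matches stack top 'e' => pop. Stack: bd
  Read 'e': push. Stack: bde
  Read 'd': push. Stack: bded
Final stack: "bded" (length 4)

4


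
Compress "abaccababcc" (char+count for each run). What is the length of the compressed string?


Input: abaccababcc
Runs:
  'a' x 1 => "a1"
  'b' x 1 => "b1"
  'a' x 1 => "a1"
  'c' x 2 => "c2"
  'a' x 1 => "a1"
  'b' x 1 => "b1"
  'a' x 1 => "a1"
  'b' x 1 => "b1"
  'c' x 2 => "c2"
Compressed: "a1b1a1c2a1b1a1b1c2"
Compressed length: 18

18


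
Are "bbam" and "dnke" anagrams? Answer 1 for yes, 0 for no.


Strings: "bbam", "dnke"
Sorted first:  abbm
Sorted second: dekn
Differ at position 0: 'a' vs 'd' => not anagrams

0


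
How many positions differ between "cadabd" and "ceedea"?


Comparing "cadabd" and "ceedea" position by position:
  Position 0: 'c' vs 'c' => same
  Position 1: 'a' vs 'e' => DIFFER
  Position 2: 'd' vs 'e' => DIFFER
  Position 3: 'a' vs 'd' => DIFFER
  Position 4: 'b' vs 'e' => DIFFER
  Position 5: 'd' vs 'a' => DIFFER
Positions that differ: 5

5


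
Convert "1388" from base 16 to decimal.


Input: "1388" in base 16
Positional expansion:
  Digit '1' (value 1) x 16^3 = 4096
  Digit '3' (value 3) x 16^2 = 768
  Digit '8' (value 8) x 16^1 = 128
  Digit '8' (value 8) x 16^0 = 8
Sum = 5000

5000


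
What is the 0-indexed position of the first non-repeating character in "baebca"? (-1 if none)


Input: baebca
Character frequencies:
  'a': 2
  'b': 2
  'c': 1
  'e': 1
Scanning left to right for freq == 1:
  Position 0 ('b'): freq=2, skip
  Position 1 ('a'): freq=2, skip
  Position 2 ('e'): unique! => answer = 2

2


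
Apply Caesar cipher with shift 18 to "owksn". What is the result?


Caesar cipher: shift "owksn" by 18
  'o' (pos 14) + 18 = pos 6 = 'g'
  'w' (pos 22) + 18 = pos 14 = 'o'
  'k' (pos 10) + 18 = pos 2 = 'c'
  's' (pos 18) + 18 = pos 10 = 'k'
  'n' (pos 13) + 18 = pos 5 = 'f'
Result: gockf

gockf


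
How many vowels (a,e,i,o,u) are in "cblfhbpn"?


Input: cblfhbpn
Checking each character:
  'c' at position 0: consonant
  'b' at position 1: consonant
  'l' at position 2: consonant
  'f' at position 3: consonant
  'h' at position 4: consonant
  'b' at position 5: consonant
  'p' at position 6: consonant
  'n' at position 7: consonant
Total vowels: 0

0


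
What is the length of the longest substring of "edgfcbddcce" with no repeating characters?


Input: "edgfcbddcce"
Sliding window (track last position of each char):
  Position 0 ('e'): window [0,0] length 1 -- new best
  Position 1 ('d'): window [0,1] length 2 -- new best
  Position 2 ('g'): window [0,2] length 3 -- new best
  Position 3 ('f'): window [0,3] length 4 -- new best
  Position 4 ('c'): window [0,4] length 5 -- new best
  Position 5 ('b'): window [0,5] length 6 -- new best
  Position 6 ('d'): repeat (last at 1), move window start to 2
  Position 6 ('d'): window [2,6] length 5
  Position 7 ('d'): repeat (last at 6), move window start to 7
  Position 7 ('d'): window [7,7] length 1
  Position 8 ('c'): window [7,8] length 2
  Position 9 ('c'): repeat (last at 8), move window start to 9
  Position 9 ('c'): window [9,9] length 1
  Position 10 ('e'): window [9,10] length 2
Longest substring with no repeats: "edgfcb" with length 6

6


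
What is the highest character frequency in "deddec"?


Input: deddec
Character counts:
  'c': 1
  'd': 3
  'e': 2
Maximum frequency: 3

3


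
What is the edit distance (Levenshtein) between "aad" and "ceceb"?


Computing edit distance: "aad" -> "ceceb"
DP table:
           c    e    c    e    b
      0    1    2    3    4    5
  a   1    1    2    3    4    5
  a   2    2    2    3    4    5
  d   3    3    3    3    4    5
Edit distance = dp[3][5] = 5

5


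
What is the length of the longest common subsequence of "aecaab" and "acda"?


LCS of "aecaab" and "acda"
DP table:
           a    c    d    a
      0    0    0    0    0
  a   0    1    1    1    1
  e   0    1    1    1    1
  c   0    1    2    2    2
  a   0    1    2    2    3
  a   0    1    2    2    3
  b   0    1    2    2    3
LCS length = dp[6][4] = 3

3


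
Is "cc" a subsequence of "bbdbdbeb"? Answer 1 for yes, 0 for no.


Check if "cc" is a subsequence of "bbdbdbeb"
Greedy scan:
  Position 0 ('b'): no match needed
  Position 1 ('b'): no match needed
  Position 2 ('d'): no match needed
  Position 3 ('b'): no match needed
  Position 4 ('d'): no match needed
  Position 5 ('b'): no match needed
  Position 6 ('e'): no match needed
  Position 7 ('b'): no match needed
Only matched 0/2 characters => not a subsequence

0


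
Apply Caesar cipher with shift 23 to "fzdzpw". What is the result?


Caesar cipher: shift "fzdzpw" by 23
  'f' (pos 5) + 23 = pos 2 = 'c'
  'z' (pos 25) + 23 = pos 22 = 'w'
  'd' (pos 3) + 23 = pos 0 = 'a'
  'z' (pos 25) + 23 = pos 22 = 'w'
  'p' (pos 15) + 23 = pos 12 = 'm'
  'w' (pos 22) + 23 = pos 19 = 't'
Result: cwawmt

cwawmt


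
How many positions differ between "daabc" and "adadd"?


Comparing "daabc" and "adadd" position by position:
  Position 0: 'd' vs 'a' => DIFFER
  Position 1: 'a' vs 'd' => DIFFER
  Position 2: 'a' vs 'a' => same
  Position 3: 'b' vs 'd' => DIFFER
  Position 4: 'c' vs 'd' => DIFFER
Positions that differ: 4

4


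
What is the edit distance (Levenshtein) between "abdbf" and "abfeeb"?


Computing edit distance: "abdbf" -> "abfeeb"
DP table:
           a    b    f    e    e    b
      0    1    2    3    4    5    6
  a   1    0    1    2    3    4    5
  b   2    1    0    1    2    3    4
  d   3    2    1    1    2    3    4
  b   4    3    2    2    2    3    3
  f   5    4    3    2    3    3    4
Edit distance = dp[5][6] = 4

4


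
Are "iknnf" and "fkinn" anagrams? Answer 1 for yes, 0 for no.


Strings: "iknnf", "fkinn"
Sorted first:  fiknn
Sorted second: fiknn
Sorted forms match => anagrams

1


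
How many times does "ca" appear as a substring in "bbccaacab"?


Searching for "ca" in "bbccaacab"
Scanning each position:
  Position 0: "bb" => no
  Position 1: "bc" => no
  Position 2: "cc" => no
  Position 3: "ca" => MATCH
  Position 4: "aa" => no
  Position 5: "ac" => no
  Position 6: "ca" => MATCH
  Position 7: "ab" => no
Total occurrences: 2

2


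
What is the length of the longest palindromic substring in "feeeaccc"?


Input: "feeeaccc"
Checking substrings for palindromes:
  [1:4] "eee" (len 3) => palindrome
  [5:8] "ccc" (len 3) => palindrome
  [1:3] "ee" (len 2) => palindrome
  [2:4] "ee" (len 2) => palindrome
  [5:7] "cc" (len 2) => palindrome
  [6:8] "cc" (len 2) => palindrome
Longest palindromic substring: "eee" with length 3

3


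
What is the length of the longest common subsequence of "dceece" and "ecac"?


LCS of "dceece" and "ecac"
DP table:
           e    c    a    c
      0    0    0    0    0
  d   0    0    0    0    0
  c   0    0    1    1    1
  e   0    1    1    1    1
  e   0    1    1    1    1
  c   0    1    2    2    2
  e   0    1    2    2    2
LCS length = dp[6][4] = 2

2


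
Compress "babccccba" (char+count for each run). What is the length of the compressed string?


Input: babccccba
Runs:
  'b' x 1 => "b1"
  'a' x 1 => "a1"
  'b' x 1 => "b1"
  'c' x 4 => "c4"
  'b' x 1 => "b1"
  'a' x 1 => "a1"
Compressed: "b1a1b1c4b1a1"
Compressed length: 12

12


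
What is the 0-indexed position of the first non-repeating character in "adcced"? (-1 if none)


Input: adcced
Character frequencies:
  'a': 1
  'c': 2
  'd': 2
  'e': 1
Scanning left to right for freq == 1:
  Position 0 ('a'): unique! => answer = 0

0


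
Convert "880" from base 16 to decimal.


Input: "880" in base 16
Positional expansion:
  Digit '8' (value 8) x 16^2 = 2048
  Digit '8' (value 8) x 16^1 = 128
  Digit '0' (value 0) x 16^0 = 0
Sum = 2176

2176


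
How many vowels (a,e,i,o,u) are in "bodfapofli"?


Input: bodfapofli
Checking each character:
  'b' at position 0: consonant
  'o' at position 1: vowel (running total: 1)
  'd' at position 2: consonant
  'f' at position 3: consonant
  'a' at position 4: vowel (running total: 2)
  'p' at position 5: consonant
  'o' at position 6: vowel (running total: 3)
  'f' at position 7: consonant
  'l' at position 8: consonant
  'i' at position 9: vowel (running total: 4)
Total vowels: 4

4


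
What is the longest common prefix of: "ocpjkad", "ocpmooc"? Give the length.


Words: ocpjkad, ocpmooc
  Position 0: all 'o' => match
  Position 1: all 'c' => match
  Position 2: all 'p' => match
  Position 3: ('j', 'm') => mismatch, stop
LCP = "ocp" (length 3)

3


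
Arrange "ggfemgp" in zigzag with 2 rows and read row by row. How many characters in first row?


Zigzag "ggfemgp" into 2 rows:
Placing characters:
  'g' => row 0
  'g' => row 1
  'f' => row 0
  'e' => row 1
  'm' => row 0
  'g' => row 1
  'p' => row 0
Rows:
  Row 0: "gfmp"
  Row 1: "geg"
First row length: 4

4


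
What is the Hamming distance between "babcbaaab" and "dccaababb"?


Comparing "babcbaaab" and "dccaababb" position by position:
  Position 0: 'b' vs 'd' => differ
  Position 1: 'a' vs 'c' => differ
  Position 2: 'b' vs 'c' => differ
  Position 3: 'c' vs 'a' => differ
  Position 4: 'b' vs 'a' => differ
  Position 5: 'a' vs 'b' => differ
  Position 6: 'a' vs 'a' => same
  Position 7: 'a' vs 'b' => differ
  Position 8: 'b' vs 'b' => same
Total differences (Hamming distance): 7

7


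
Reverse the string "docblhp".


Input: docblhp
Reading characters right to left:
  Position 6: 'p'
  Position 5: 'h'
  Position 4: 'l'
  Position 3: 'b'
  Position 2: 'c'
  Position 1: 'o'
  Position 0: 'd'
Reversed: phlbcod

phlbcod


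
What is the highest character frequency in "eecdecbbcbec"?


Input: eecdecbbcbec
Character counts:
  'b': 3
  'c': 4
  'd': 1
  'e': 4
Maximum frequency: 4

4


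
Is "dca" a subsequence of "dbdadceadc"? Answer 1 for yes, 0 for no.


Check if "dca" is a subsequence of "dbdadceadc"
Greedy scan:
  Position 0 ('d'): matches sub[0] = 'd'
  Position 1 ('b'): no match needed
  Position 2 ('d'): no match needed
  Position 3 ('a'): no match needed
  Position 4 ('d'): no match needed
  Position 5 ('c'): matches sub[1] = 'c'
  Position 6 ('e'): no match needed
  Position 7 ('a'): matches sub[2] = 'a'
  Position 8 ('d'): no match needed
  Position 9 ('c'): no match needed
All 3 characters matched => is a subsequence

1


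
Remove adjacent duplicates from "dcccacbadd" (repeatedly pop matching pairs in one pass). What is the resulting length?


Input: dcccacbadd
Stack-based adjacent duplicate removal:
  Read 'd': push. Stack: d
  Read 'c': push. Stack: dc
  Read 'c': matches stack top 'c' => pop. Stack: d
  Read 'c': push. Stack: dc
  Read 'a': push. Stack: dca
  Read 'c': push. Stack: dcac
  Read 'b': push. Stack: dcacb
  Read 'a': push. Stack: dcacba
  Read 'd': push. Stack: dcacbad
  Read 'd': matches stack top 'd' => pop. Stack: dcacba
Final stack: "dcacba" (length 6)

6


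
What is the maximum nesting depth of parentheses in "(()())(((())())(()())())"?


Input: "(()())(((())())(()())())"
Tracking depth:
  Position 0 '(': depth becomes 1
  Position 1 '(': depth becomes 2
  Position 2 ')': depth becomes 1
  Position 3 '(': depth becomes 2
  Position 4 ')': depth becomes 1
  Position 5 ')': depth becomes 0
  Position 6 '(': depth becomes 1
  Position 7 '(': depth becomes 2
  Position 8 '(': depth becomes 3
  Position 9 '(': depth becomes 4
  Position 10 ')': depth becomes 3
  Position 11 ')': depth becomes 2
  Position 12 '(': depth becomes 3
  Position 13 ')': depth becomes 2
  Position 14 ')': depth becomes 1
  Position 15 '(': depth becomes 2
  Position 16 '(': depth becomes 3
  Position 17 ')': depth becomes 2
  Position 18 '(': depth becomes 3
  Position 19 ')': depth becomes 2
  Position 20 ')': depth becomes 1
  Position 21 '(': depth becomes 2
  Position 22 ')': depth becomes 1
  Position 23 ')': depth becomes 0
Maximum depth reached: 4

4


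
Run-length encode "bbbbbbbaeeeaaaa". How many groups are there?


Input: bbbbbbbaeeeaaaa
Scanning for consecutive runs:
  Group 1: 'b' x 7 (positions 0-6)
  Group 2: 'a' x 1 (positions 7-7)
  Group 3: 'e' x 3 (positions 8-10)
  Group 4: 'a' x 4 (positions 11-14)
Total groups: 4

4


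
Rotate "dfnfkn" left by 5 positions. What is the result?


Input: "dfnfkn", rotate left by 5
First 5 characters: "dfnfk"
Remaining characters: "n"
Concatenate remaining + first: "n" + "dfnfk" = "ndfnfk"

ndfnfk


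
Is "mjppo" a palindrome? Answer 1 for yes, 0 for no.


Input: mjppo
Reversed: oppjm
  Compare pos 0 ('m') with pos 4 ('o'): MISMATCH
  Compare pos 1 ('j') with pos 3 ('p'): MISMATCH
Result: not a palindrome

0


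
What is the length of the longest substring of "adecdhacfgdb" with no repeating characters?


Input: "adecdhacfgdb"
Sliding window (track last position of each char):
  Position 0 ('a'): window [0,0] length 1 -- new best
  Position 1 ('d'): window [0,1] length 2 -- new best
  Position 2 ('e'): window [0,2] length 3 -- new best
  Position 3 ('c'): window [0,3] length 4 -- new best
  Position 4 ('d'): repeat (last at 1), move window start to 2
  Position 4 ('d'): window [2,4] length 3
  Position 5 ('h'): window [2,5] length 4
  Position 6 ('a'): window [2,6] length 5 -- new best
  Position 7 ('c'): repeat (last at 3), move window start to 4
  Position 7 ('c'): window [4,7] length 4
  Position 8 ('f'): window [4,8] length 5
  Position 9 ('g'): window [4,9] length 6 -- new best
  Position 10 ('d'): repeat (last at 4), move window start to 5
  Position 10 ('d'): window [5,10] length 6
  Position 11 ('b'): window [5,11] length 7 -- new best
Longest substring with no repeats: "hacfgdb" with length 7

7


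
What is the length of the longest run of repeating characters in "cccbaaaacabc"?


Input: "cccbaaaacabc"
Scanning for longest run:
  Position 1 ('c'): continues run of 'c', length=2
  Position 2 ('c'): continues run of 'c', length=3
  Position 3 ('b'): new char, reset run to 1
  Position 4 ('a'): new char, reset run to 1
  Position 5 ('a'): continues run of 'a', length=2
  Position 6 ('a'): continues run of 'a', length=3
  Position 7 ('a'): continues run of 'a', length=4
  Position 8 ('c'): new char, reset run to 1
  Position 9 ('a'): new char, reset run to 1
  Position 10 ('b'): new char, reset run to 1
  Position 11 ('c'): new char, reset run to 1
Longest run: 'a' with length 4

4


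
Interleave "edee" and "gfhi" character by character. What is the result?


Interleaving "edee" and "gfhi":
  Position 0: 'e' from first, 'g' from second => "eg"
  Position 1: 'd' from first, 'f' from second => "df"
  Position 2: 'e' from first, 'h' from second => "eh"
  Position 3: 'e' from first, 'i' from second => "ei"
Result: egdfehei

egdfehei


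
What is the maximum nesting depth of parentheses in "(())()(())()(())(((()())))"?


Input: "(())()(())()(())(((()())))"
Tracking depth:
  Position 0 '(': depth becomes 1
  Position 1 '(': depth becomes 2
  Position 2 ')': depth becomes 1
  Position 3 ')': depth becomes 0
  Position 4 '(': depth becomes 1
  Position 5 ')': depth becomes 0
  Position 6 '(': depth becomes 1
  Position 7 '(': depth becomes 2
  Position 8 ')': depth becomes 1
  Position 9 ')': depth becomes 0
  Position 10 '(': depth becomes 1
  Position 11 ')': depth becomes 0
  Position 12 '(': depth becomes 1
  Position 13 '(': depth becomes 2
  Position 14 ')': depth becomes 1
  Position 15 ')': depth becomes 0
  Position 16 '(': depth becomes 1
  Position 17 '(': depth becomes 2
  Position 18 '(': depth becomes 3
  Position 19 '(': depth becomes 4
  Position 20 ')': depth becomes 3
  Position 21 '(': depth becomes 4
  Position 22 ')': depth becomes 3
  Position 23 ')': depth becomes 2
  Position 24 ')': depth becomes 1
  Position 25 ')': depth becomes 0
Maximum depth reached: 4

4
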